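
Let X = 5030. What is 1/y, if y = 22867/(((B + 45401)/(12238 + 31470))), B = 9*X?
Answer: 12953/142781548 ≈ 9.0719e-5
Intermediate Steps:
B = 45270 (B = 9*5030 = 45270)
y = 142781548/12953 (y = 22867/(((45270 + 45401)/(12238 + 31470))) = 22867/((90671/43708)) = 22867/((90671*(1/43708))) = 22867/(12953/6244) = 22867*(6244/12953) = 142781548/12953 ≈ 11023.)
1/y = 1/(142781548/12953) = 12953/142781548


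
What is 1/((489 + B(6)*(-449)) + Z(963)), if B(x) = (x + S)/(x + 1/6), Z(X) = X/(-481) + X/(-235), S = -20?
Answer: 113035/169806987 ≈ 0.00066567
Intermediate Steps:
Z(X) = -716*X/113035 (Z(X) = X*(-1/481) + X*(-1/235) = -X/481 - X/235 = -716*X/113035)
B(x) = (-20 + x)/(⅙ + x) (B(x) = (x - 20)/(x + 1/6) = (-20 + x)/(x + ⅙) = (-20 + x)/(⅙ + x))
1/((489 + B(6)*(-449)) + Z(963)) = 1/((489 + (6*(-20 + 6)/(1 + 6*6))*(-449)) - 716/113035*963) = 1/((489 + (6*(-14)/(1 + 36))*(-449)) - 689508/113035) = 1/((489 + (6*(-14)/37)*(-449)) - 689508/113035) = 1/((489 + (6*(1/37)*(-14))*(-449)) - 689508/113035) = 1/((489 - 84/37*(-449)) - 689508/113035) = 1/((489 + 37716/37) - 689508/113035) = 1/(55809/37 - 689508/113035) = 1/(169806987/113035) = 113035/169806987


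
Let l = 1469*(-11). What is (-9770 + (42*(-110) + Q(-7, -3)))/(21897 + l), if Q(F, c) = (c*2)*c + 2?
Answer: -7185/2869 ≈ -2.5044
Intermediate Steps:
l = -16159
Q(F, c) = 2 + 2*c² (Q(F, c) = (2*c)*c + 2 = 2*c² + 2 = 2 + 2*c²)
(-9770 + (42*(-110) + Q(-7, -3)))/(21897 + l) = (-9770 + (42*(-110) + (2 + 2*(-3)²)))/(21897 - 16159) = (-9770 + (-4620 + (2 + 2*9)))/5738 = (-9770 + (-4620 + (2 + 18)))*(1/5738) = (-9770 + (-4620 + 20))*(1/5738) = (-9770 - 4600)*(1/5738) = -14370*1/5738 = -7185/2869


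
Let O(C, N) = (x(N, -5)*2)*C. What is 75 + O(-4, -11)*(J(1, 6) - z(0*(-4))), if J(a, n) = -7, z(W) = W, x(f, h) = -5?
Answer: -205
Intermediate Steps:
O(C, N) = -10*C (O(C, N) = (-5*2)*C = -10*C)
75 + O(-4, -11)*(J(1, 6) - z(0*(-4))) = 75 + (-10*(-4))*(-7 - 0*(-4)) = 75 + 40*(-7 - 1*0) = 75 + 40*(-7 + 0) = 75 + 40*(-7) = 75 - 280 = -205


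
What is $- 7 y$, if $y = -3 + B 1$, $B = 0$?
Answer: $21$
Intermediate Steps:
$y = -3$ ($y = -3 + 0 \cdot 1 = -3 + 0 = -3$)
$- 7 y = \left(-7\right) \left(-3\right) = 21$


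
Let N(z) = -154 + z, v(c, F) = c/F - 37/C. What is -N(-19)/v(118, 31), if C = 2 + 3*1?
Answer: -26815/557 ≈ -48.142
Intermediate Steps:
C = 5 (C = 2 + 3 = 5)
v(c, F) = -37/5 + c/F (v(c, F) = c/F - 37/5 = -37/5 + c/F)
-N(-19)/v(118, 31) = -(-154 - 19)/(-37/5 + 118/31) = -(-173)/(-37/5 + 118*(1/31)) = -(-173)/(-37/5 + 118/31) = -(-173)/(-557/155) = -(-173)*(-155)/557 = -1*26815/557 = -26815/557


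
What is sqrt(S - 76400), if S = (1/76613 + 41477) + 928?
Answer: 297*I*sqrt(2262075438)/76613 ≈ 184.38*I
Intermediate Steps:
S = 3248774266/76613 (S = (1/76613 + 41477) + 928 = 3177677402/76613 + 928 = 3248774266/76613 ≈ 42405.)
sqrt(S - 76400) = sqrt(3248774266/76613 - 76400) = sqrt(-2604458934/76613) = 297*I*sqrt(2262075438)/76613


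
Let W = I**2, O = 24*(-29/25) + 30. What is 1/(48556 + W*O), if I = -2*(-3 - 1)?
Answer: 25/1217356 ≈ 2.0536e-5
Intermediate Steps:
I = 8 (I = -2*(-4) = 8)
O = 54/25 (O = 24*(-29*1/25) + 30 = 24*(-29/25) + 30 = -696/25 + 30 = 54/25 ≈ 2.1600)
W = 64 (W = 8**2 = 64)
1/(48556 + W*O) = 1/(48556 + 64*(54/25)) = 1/(48556 + 3456/25) = 1/(1217356/25) = 25/1217356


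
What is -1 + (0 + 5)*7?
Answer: 34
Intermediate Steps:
-1 + (0 + 5)*7 = -1 + 5*7 = -1 + 35 = 34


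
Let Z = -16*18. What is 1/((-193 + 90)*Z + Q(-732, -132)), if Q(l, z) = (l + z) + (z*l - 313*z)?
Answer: 1/166740 ≈ 5.9974e-6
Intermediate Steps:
Z = -288
Q(l, z) = l - 312*z + l*z (Q(l, z) = (l + z) + (l*z - 313*z) = (l + z) + (-313*z + l*z) = l - 312*z + l*z)
1/((-193 + 90)*Z + Q(-732, -132)) = 1/((-193 + 90)*(-288) + (-732 - 312*(-132) - 732*(-132))) = 1/(-103*(-288) + (-732 + 41184 + 96624)) = 1/(29664 + 137076) = 1/166740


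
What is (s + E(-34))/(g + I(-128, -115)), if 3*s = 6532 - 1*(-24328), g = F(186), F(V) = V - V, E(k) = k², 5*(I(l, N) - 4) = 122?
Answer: 85820/213 ≈ 402.91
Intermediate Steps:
I(l, N) = 142/5 (I(l, N) = 4 + (⅕)*122 = 4 + 122/5 = 142/5)
F(V) = 0
g = 0
s = 30860/3 (s = (6532 - 1*(-24328))/3 = (6532 + 24328)/3 = (⅓)*30860 = 30860/3 ≈ 10287.)
(s + E(-34))/(g + I(-128, -115)) = (30860/3 + (-34)²)/(0 + 142/5) = (30860/3 + 1156)/(142/5) = (34328/3)*(5/142) = 85820/213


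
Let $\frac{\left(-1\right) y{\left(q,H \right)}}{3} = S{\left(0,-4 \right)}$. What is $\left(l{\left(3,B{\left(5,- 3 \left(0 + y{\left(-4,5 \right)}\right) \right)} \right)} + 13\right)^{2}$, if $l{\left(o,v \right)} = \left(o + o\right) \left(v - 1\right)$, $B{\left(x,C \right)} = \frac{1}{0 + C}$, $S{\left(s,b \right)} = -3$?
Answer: $\frac{3721}{81} \approx 45.938$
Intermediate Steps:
$y{\left(q,H \right)} = 9$ ($y{\left(q,H \right)} = \left(-3\right) \left(-3\right) = 9$)
$B{\left(x,C \right)} = \frac{1}{C}$
$l{\left(o,v \right)} = 2 o \left(-1 + v\right)$
$\left(l{\left(3,B{\left(5,- 3 \left(0 + y{\left(-4,5 \right)}\right) \right)} \right)} + 13\right)^{2} = \left(2 \cdot 3 \left(-1 + \frac{1}{\left(-3\right) \left(0 + 9\right)}\right) + 13\right)^{2} = \left(2 \cdot 3 \left(-1 + \frac{1}{\left(-3\right) 9}\right) + 13\right)^{2} = \left(2 \cdot 3 \left(-1 + \frac{1}{-27}\right) + 13\right)^{2} = \left(2 \cdot 3 \left(-1 - \frac{1}{27}\right) + 13\right)^{2} = \left(2 \cdot 3 \left(- \frac{28}{27}\right) + 13\right)^{2} = \left(- \frac{56}{9} + 13\right)^{2} = \left(\frac{61}{9}\right)^{2} = \frac{3721}{81}$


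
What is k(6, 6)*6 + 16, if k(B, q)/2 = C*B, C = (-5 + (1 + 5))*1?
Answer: 88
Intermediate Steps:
C = 1 (C = (-5 + 6)*1 = 1*1 = 1)
k(B, q) = 2*B (k(B, q) = 2*(1*B) = 2*B)
k(6, 6)*6 + 16 = (2*6)*6 + 16 = 12*6 + 16 = 72 + 16 = 88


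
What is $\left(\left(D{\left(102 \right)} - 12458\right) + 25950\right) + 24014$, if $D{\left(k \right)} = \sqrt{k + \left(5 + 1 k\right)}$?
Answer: $37506 + \sqrt{209} \approx 37520.0$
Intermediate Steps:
$D{\left(k \right)} = \sqrt{5 + 2 k}$ ($D{\left(k \right)} = \sqrt{k + \left(5 + k\right)} = \sqrt{5 + 2 k}$)
$\left(\left(D{\left(102 \right)} - 12458\right) + 25950\right) + 24014 = \left(\left(\sqrt{5 + 2 \cdot 102} - 12458\right) + 25950\right) + 24014 = \left(\left(\sqrt{5 + 204} - 12458\right) + 25950\right) + 24014 = \left(\left(\sqrt{209} - 12458\right) + 25950\right) + 24014 = \left(\left(-12458 + \sqrt{209}\right) + 25950\right) + 24014 = \left(13492 + \sqrt{209}\right) + 24014 = 37506 + \sqrt{209}$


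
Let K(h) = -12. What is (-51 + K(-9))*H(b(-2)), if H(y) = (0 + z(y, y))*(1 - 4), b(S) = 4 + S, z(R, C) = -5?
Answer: -945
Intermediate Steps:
H(y) = 15 (H(y) = (0 - 5)*(1 - 4) = -5*(-3) = 15)
(-51 + K(-9))*H(b(-2)) = (-51 - 12)*15 = -63*15 = -945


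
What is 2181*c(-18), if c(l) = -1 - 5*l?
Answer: 194109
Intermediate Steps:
2181*c(-18) = 2181*(-1 - 5*(-18)) = 2181*(-1 + 90) = 2181*89 = 194109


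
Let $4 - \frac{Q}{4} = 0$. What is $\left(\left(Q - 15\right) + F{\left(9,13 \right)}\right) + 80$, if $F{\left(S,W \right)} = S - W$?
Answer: $77$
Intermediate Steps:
$Q = 16$ ($Q = 16 - 0 = 16 + 0 = 16$)
$\left(\left(Q - 15\right) + F{\left(9,13 \right)}\right) + 80 = \left(\left(16 - 15\right) + \left(9 - 13\right)\right) + 80 = \left(1 - 4\right) + 80 = -3 + 80 = 77$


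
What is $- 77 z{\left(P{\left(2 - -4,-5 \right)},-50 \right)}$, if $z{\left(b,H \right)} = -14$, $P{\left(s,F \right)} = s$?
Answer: $1078$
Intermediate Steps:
$- 77 z{\left(P{\left(2 - -4,-5 \right)},-50 \right)} = \left(-77\right) \left(-14\right) = 1078$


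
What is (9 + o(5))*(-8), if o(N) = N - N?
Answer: -72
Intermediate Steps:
o(N) = 0
(9 + o(5))*(-8) = (9 + 0)*(-8) = 9*(-8) = -72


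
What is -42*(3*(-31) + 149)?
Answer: -2352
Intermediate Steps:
-42*(3*(-31) + 149) = -42*(-93 + 149) = -42*56 = -2352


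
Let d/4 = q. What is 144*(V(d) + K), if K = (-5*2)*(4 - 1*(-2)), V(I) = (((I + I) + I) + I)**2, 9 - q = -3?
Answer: 5299776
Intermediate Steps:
q = 12 (q = 9 - 1*(-3) = 9 + 3 = 12)
d = 48 (d = 4*12 = 48)
V(I) = 16*I**2 (V(I) = ((2*I + I) + I)**2 = (3*I + I)**2 = (4*I)**2 = 16*I**2)
K = -60 (K = -10*(4 + 2) = -10*6 = -60)
144*(V(d) + K) = 144*(16*48**2 - 60) = 144*(16*2304 - 60) = 144*(36864 - 60) = 144*36804 = 5299776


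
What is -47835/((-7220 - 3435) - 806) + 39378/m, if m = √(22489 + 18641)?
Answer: 47835/11461 + 6563*√4570/2285 ≈ 198.34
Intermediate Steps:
m = 3*√4570 (m = √41130 = 3*√4570 ≈ 202.81)
-47835/((-7220 - 3435) - 806) + 39378/m = -47835/((-7220 - 3435) - 806) + 39378/((3*√4570)) = -47835/(-10655 - 806) + 39378*(√4570/13710) = -47835/(-11461) + 6563*√4570/2285 = -47835*(-1/11461) + 6563*√4570/2285 = 47835/11461 + 6563*√4570/2285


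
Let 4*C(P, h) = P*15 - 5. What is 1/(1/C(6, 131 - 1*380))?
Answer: 85/4 ≈ 21.250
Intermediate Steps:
C(P, h) = -5/4 + 15*P/4 (C(P, h) = (P*15 - 5)/4 = (15*P - 5)/4 = (-5 + 15*P)/4 = -5/4 + 15*P/4)
1/(1/C(6, 131 - 1*380)) = 1/(1/(-5/4 + (15/4)*6)) = 1/(1/(-5/4 + 45/2)) = 1/(1/(85/4)) = 1/(4/85) = 85/4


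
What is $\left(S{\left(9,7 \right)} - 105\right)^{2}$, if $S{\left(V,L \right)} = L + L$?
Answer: $8281$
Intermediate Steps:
$S{\left(V,L \right)} = 2 L$
$\left(S{\left(9,7 \right)} - 105\right)^{2} = \left(2 \cdot 7 - 105\right)^{2} = \left(14 - 105\right)^{2} = \left(-91\right)^{2} = 8281$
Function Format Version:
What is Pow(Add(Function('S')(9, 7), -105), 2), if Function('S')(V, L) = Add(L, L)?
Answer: 8281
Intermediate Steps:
Function('S')(V, L) = Mul(2, L)
Pow(Add(Function('S')(9, 7), -105), 2) = Pow(Add(Mul(2, 7), -105), 2) = Pow(Add(14, -105), 2) = Pow(-91, 2) = 8281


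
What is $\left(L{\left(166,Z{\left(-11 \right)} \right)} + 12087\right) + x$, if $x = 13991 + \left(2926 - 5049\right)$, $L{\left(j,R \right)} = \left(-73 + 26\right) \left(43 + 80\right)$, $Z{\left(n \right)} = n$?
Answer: $18174$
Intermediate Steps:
$L{\left(j,R \right)} = -5781$ ($L{\left(j,R \right)} = \left(-47\right) 123 = -5781$)
$x = 11868$ ($x = 13991 + \left(2926 - 5049\right) = 13991 - 2123 = 11868$)
$\left(L{\left(166,Z{\left(-11 \right)} \right)} + 12087\right) + x = \left(-5781 + 12087\right) + 11868 = 6306 + 11868 = 18174$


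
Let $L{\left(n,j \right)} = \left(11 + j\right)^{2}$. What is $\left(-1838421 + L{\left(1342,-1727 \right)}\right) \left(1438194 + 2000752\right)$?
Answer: $3804282428310$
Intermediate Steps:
$\left(-1838421 + L{\left(1342,-1727 \right)}\right) \left(1438194 + 2000752\right) = \left(-1838421 + \left(11 - 1727\right)^{2}\right) \left(1438194 + 2000752\right) = \left(-1838421 + \left(-1716\right)^{2}\right) 3438946 = \left(-1838421 + 2944656\right) 3438946 = 1106235 \cdot 3438946 = 3804282428310$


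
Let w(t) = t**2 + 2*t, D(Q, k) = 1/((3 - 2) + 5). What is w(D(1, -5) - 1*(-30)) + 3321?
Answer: 154489/36 ≈ 4291.4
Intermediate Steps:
D(Q, k) = 1/6 (D(Q, k) = 1/(1 + 5) = 1/6)
w(D(1, -5) - 1*(-30)) + 3321 = (1/6 - 1*(-30))*(2 + (1/6 - 1*(-30))) + 3321 = (1/6 + 30)*(2 + (1/6 + 30)) + 3321 = 181*(2 + 181/6)/6 + 3321 = (181/6)*(193/6) + 3321 = 34933/36 + 3321 = 154489/36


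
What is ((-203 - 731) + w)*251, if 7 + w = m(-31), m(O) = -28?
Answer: -243219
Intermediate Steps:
w = -35 (w = -7 - 28 = -35)
((-203 - 731) + w)*251 = ((-203 - 731) - 35)*251 = (-934 - 35)*251 = -969*251 = -243219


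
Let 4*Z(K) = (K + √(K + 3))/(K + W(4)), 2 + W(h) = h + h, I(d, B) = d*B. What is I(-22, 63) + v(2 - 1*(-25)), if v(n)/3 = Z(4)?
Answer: -13857/10 + 3*√7/40 ≈ -1385.5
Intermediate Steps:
I(d, B) = B*d
W(h) = -2 + 2*h (W(h) = -2 + (h + h) = -2 + 2*h)
Z(K) = (K + √(3 + K))/(4*(6 + K)) (Z(K) = ((K + √(K + 3))/(K + (-2 + 2*4)))/4 = ((K + √(3 + K))/(K + (-2 + 8)))/4 = ((K + √(3 + K))/(K + 6))/4 = ((K + √(3 + K))/(6 + K))/4 = (K + √(3 + K))/(4*(6 + K)))
v(n) = 3/10 + 3*√7/40 (v(n) = 3*((4 + √(3 + 4))/(4*(6 + 4))) = 3*((¼)*(4 + √7)/10) = 3*((¼)*(⅒)*(4 + √7)) = 3*(⅒ + √7/40) = 3/10 + 3*√7/40)
I(-22, 63) + v(2 - 1*(-25)) = 63*(-22) + (3/10 + 3*√7/40) = -1386 + (3/10 + 3*√7/40) = -13857/10 + 3*√7/40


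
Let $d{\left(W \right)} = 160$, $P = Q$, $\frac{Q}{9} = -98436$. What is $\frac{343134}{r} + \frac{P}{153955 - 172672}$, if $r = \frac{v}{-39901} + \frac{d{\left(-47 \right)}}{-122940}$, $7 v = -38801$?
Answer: $\frac{525090276355416426}{210588791507} \approx 2.4934 \cdot 10^{6}$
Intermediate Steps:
$v = -5543$ ($v = \frac{1}{7} \left(-38801\right) = -5543$)
$Q = -885924$ ($Q = 9 \left(-98436\right) = -885924$)
$P = -885924$
$r = \frac{33753613}{245271447}$ ($r = - \frac{5543}{-39901} + \frac{160}{-122940} = \left(-5543\right) \left(- \frac{1}{39901}\right) + 160 \left(- \frac{1}{122940}\right) = \frac{5543}{39901} - \frac{8}{6147} = \frac{33753613}{245271447} \approx 0.13762$)
$\frac{343134}{r} + \frac{P}{153955 - 172672} = \frac{343134}{\frac{33753613}{245271447}} - \frac{885924}{153955 - 172672} = 343134 \cdot \frac{245271447}{33753613} - \frac{885924}{153955 - 172672} = \frac{84160972694898}{33753613} - \frac{885924}{-18717} = \frac{84160972694898}{33753613} - - \frac{295308}{6239} = \frac{84160972694898}{33753613} + \frac{295308}{6239} = \frac{525090276355416426}{210588791507}$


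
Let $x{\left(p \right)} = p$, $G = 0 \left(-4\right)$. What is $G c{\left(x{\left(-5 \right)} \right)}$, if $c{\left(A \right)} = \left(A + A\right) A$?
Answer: $0$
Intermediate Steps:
$G = 0$
$c{\left(A \right)} = 2 A^{2}$ ($c{\left(A \right)} = 2 A A = 2 A^{2}$)
$G c{\left(x{\left(-5 \right)} \right)} = 0 \cdot 2 \left(-5\right)^{2} = 0 \cdot 2 \cdot 25 = 0 \cdot 50 = 0$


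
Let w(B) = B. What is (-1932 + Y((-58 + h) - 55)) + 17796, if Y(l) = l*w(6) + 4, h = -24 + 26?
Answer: 15202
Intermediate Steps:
h = 2
Y(l) = 4 + 6*l (Y(l) = l*6 + 4 = 6*l + 4 = 4 + 6*l)
(-1932 + Y((-58 + h) - 55)) + 17796 = (-1932 + (4 + 6*((-58 + 2) - 55))) + 17796 = (-1932 + (4 + 6*(-56 - 55))) + 17796 = (-1932 + (4 + 6*(-111))) + 17796 = (-1932 + (4 - 666)) + 17796 = (-1932 - 662) + 17796 = -2594 + 17796 = 15202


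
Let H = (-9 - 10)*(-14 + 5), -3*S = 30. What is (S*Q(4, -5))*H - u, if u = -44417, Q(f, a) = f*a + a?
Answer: 87167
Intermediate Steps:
Q(f, a) = a + a*f (Q(f, a) = a*f + a = a + a*f)
S = -10 (S = -⅓*30 = -10)
H = 171 (H = -19*(-9) = 171)
(S*Q(4, -5))*H - u = -(-50)*(1 + 4)*171 - 1*(-44417) = -(-50)*5*171 + 44417 = -10*(-25)*171 + 44417 = 250*171 + 44417 = 42750 + 44417 = 87167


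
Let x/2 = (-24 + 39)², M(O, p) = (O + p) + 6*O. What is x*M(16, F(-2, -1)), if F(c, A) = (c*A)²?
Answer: 52200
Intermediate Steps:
F(c, A) = A²*c² (F(c, A) = (A*c)² = A²*c²)
M(O, p) = p + 7*O
x = 450 (x = 2*(-24 + 39)² = 2*15² = 2*225 = 450)
x*M(16, F(-2, -1)) = 450*((-1)²*(-2)² + 7*16) = 450*(1*4 + 112) = 450*(4 + 112) = 450*116 = 52200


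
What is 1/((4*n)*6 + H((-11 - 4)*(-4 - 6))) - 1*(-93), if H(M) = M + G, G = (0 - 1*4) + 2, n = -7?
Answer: 1859/20 ≈ 92.950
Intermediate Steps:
G = -2 (G = (0 - 4) + 2 = -4 + 2 = -2)
H(M) = -2 + M (H(M) = M - 2 = -2 + M)
1/((4*n)*6 + H((-11 - 4)*(-4 - 6))) - 1*(-93) = 1/((4*(-7))*6 + (-2 + (-11 - 4)*(-4 - 6))) - 1*(-93) = 1/(-28*6 + (-2 - 15*(-10))) + 93 = 1/(-168 + (-2 + 150)) + 93 = 1/(-168 + 148) + 93 = 1/(-20) + 93 = -1/20 + 93 = 1859/20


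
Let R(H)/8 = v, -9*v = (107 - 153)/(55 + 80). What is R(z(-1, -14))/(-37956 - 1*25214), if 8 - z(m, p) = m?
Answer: -184/38375775 ≈ -4.7947e-6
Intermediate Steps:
z(m, p) = 8 - m
v = 46/1215 (v = -(107 - 153)/(9*(55 + 80)) = -(-46)/(9*135) = -⅑*(-46/135) = 46/1215 ≈ 0.037860)
R(H) = 368/1215 (R(H) = 8*(46/1215) = 368/1215)
R(z(-1, -14))/(-37956 - 1*25214) = 368/(1215*(-37956 - 1*25214)) = 368/(1215*(-37956 - 25214)) = (368/1215)/(-63170) = (368/1215)*(-1/63170) = -184/38375775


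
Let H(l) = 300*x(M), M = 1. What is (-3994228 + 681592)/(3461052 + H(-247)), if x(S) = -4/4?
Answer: -276053/288396 ≈ -0.95720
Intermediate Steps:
x(S) = -1 (x(S) = -4*1/4 = -1)
H(l) = -300 (H(l) = 300*(-1) = -300)
(-3994228 + 681592)/(3461052 + H(-247)) = (-3994228 + 681592)/(3461052 - 300) = -3312636/3460752 = -3312636*1/3460752 = -276053/288396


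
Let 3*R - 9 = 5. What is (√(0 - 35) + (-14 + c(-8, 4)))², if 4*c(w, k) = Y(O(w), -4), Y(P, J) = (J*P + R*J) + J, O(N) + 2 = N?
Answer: 526/9 - 58*I*√35/3 ≈ 58.444 - 114.38*I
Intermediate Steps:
R = 14/3 (R = 3 + (⅓)*5 = 3 + 5/3 = 14/3 ≈ 4.6667)
O(N) = -2 + N
Y(P, J) = 17*J/3 + J*P (Y(P, J) = (J*P + 14*J/3) + J = (14*J/3 + J*P) + J = 17*J/3 + J*P)
c(w, k) = -11/3 - w (c(w, k) = ((⅓)*(-4)*(17 + 3*(-2 + w)))/4 = ((⅓)*(-4)*(17 + (-6 + 3*w)))/4 = ((⅓)*(-4)*(11 + 3*w))/4 = (-44/3 - 4*w)/4 = -11/3 - w)
(√(0 - 35) + (-14 + c(-8, 4)))² = (√(0 - 35) + (-14 + (-11/3 - 1*(-8))))² = (√(-35) + (-14 + (-11/3 + 8)))² = (I*√35 + (-14 + 13/3))² = (I*√35 - 29/3)² = (-29/3 + I*√35)²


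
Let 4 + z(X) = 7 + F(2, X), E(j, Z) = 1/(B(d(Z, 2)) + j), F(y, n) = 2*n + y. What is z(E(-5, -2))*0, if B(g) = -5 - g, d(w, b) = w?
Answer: 0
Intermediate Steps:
F(y, n) = y + 2*n
E(j, Z) = 1/(-5 + j - Z) (E(j, Z) = 1/((-5 - Z) + j) = 1/(-5 + j - Z))
z(X) = 5 + 2*X (z(X) = -4 + (7 + (2 + 2*X)) = -4 + (9 + 2*X) = 5 + 2*X)
z(E(-5, -2))*0 = (5 + 2/(-5 - 5 - 1*(-2)))*0 = (5 + 2/(-5 - 5 + 2))*0 = (5 + 2/(-8))*0 = (5 + 2*(-1/8))*0 = (5 - 1/4)*0 = (19/4)*0 = 0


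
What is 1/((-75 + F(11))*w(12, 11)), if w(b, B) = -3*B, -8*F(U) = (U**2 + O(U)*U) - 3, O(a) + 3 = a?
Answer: 4/13299 ≈ 0.00030077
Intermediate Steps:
O(a) = -3 + a
F(U) = 3/8 - U**2/8 - U*(-3 + U)/8 (F(U) = -((U**2 + (-3 + U)*U) - 3)/8 = -((U**2 + U*(-3 + U)) - 3)/8 = -(-3 + U**2 + U*(-3 + U))/8 = 3/8 - U**2/8 - U*(-3 + U)/8)
1/((-75 + F(11))*w(12, 11)) = 1/((-75 + (3/8 - 1/8*11**2 - 1/8*11*(-3 + 11)))*(-3*11)) = 1/((-75 + (3/8 - 1/8*121 - 1/8*11*8))*(-33)) = 1/((-75 + (3/8 - 121/8 - 11))*(-33)) = 1/((-75 - 103/4)*(-33)) = 1/(-403/4*(-33)) = 1/(13299/4) = 4/13299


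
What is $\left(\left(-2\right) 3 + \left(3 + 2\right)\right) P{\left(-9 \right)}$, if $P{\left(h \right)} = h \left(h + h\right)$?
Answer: $-162$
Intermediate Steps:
$P{\left(h \right)} = 2 h^{2}$ ($P{\left(h \right)} = h 2 h = 2 h^{2}$)
$\left(\left(-2\right) 3 + \left(3 + 2\right)\right) P{\left(-9 \right)} = \left(\left(-2\right) 3 + \left(3 + 2\right)\right) 2 \left(-9\right)^{2} = \left(-6 + 5\right) 2 \cdot 81 = \left(-1\right) 162 = -162$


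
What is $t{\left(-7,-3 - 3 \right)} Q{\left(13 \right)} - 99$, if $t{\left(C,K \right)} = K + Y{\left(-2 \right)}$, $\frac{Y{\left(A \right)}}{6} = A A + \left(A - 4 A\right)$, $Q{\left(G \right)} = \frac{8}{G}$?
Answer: $- \frac{855}{13} \approx -65.769$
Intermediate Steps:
$Y{\left(A \right)} = - 18 A + 6 A^{2}$ ($Y{\left(A \right)} = 6 \left(A A + \left(A - 4 A\right)\right) = 6 \left(A^{2} - 3 A\right) = - 18 A + 6 A^{2}$)
$t{\left(C,K \right)} = 60 + K$ ($t{\left(C,K \right)} = K + 6 \left(-2\right) \left(-3 - 2\right) = K + 6 \left(-2\right) \left(-5\right) = K + 60 = 60 + K$)
$t{\left(-7,-3 - 3 \right)} Q{\left(13 \right)} - 99 = \left(60 - 6\right) \frac{8}{13} - 99 = \left(60 - 6\right) 8 \cdot \frac{1}{13} - 99 = 54 \cdot \frac{8}{13} - 99 = \frac{432}{13} - 99 = - \frac{855}{13}$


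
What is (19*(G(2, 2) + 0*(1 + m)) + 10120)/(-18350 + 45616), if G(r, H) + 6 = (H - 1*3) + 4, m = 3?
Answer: 10063/27266 ≈ 0.36907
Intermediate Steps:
G(r, H) = -5 + H (G(r, H) = -6 + ((H - 1*3) + 4) = -6 + ((H - 3) + 4) = -6 + ((-3 + H) + 4) = -6 + (1 + H) = -5 + H)
(19*(G(2, 2) + 0*(1 + m)) + 10120)/(-18350 + 45616) = (19*((-5 + 2) + 0*(1 + 3)) + 10120)/(-18350 + 45616) = (19*(-3 + 0*4) + 10120)/27266 = (19*(-3 + 0) + 10120)*(1/27266) = (19*(-3) + 10120)*(1/27266) = (-57 + 10120)*(1/27266) = 10063*(1/27266) = 10063/27266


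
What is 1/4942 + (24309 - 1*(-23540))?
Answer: 236469759/4942 ≈ 47849.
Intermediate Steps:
1/4942 + (24309 - 1*(-23540)) = 1/4942 + (24309 + 23540) = 1/4942 + 47849 = 236469759/4942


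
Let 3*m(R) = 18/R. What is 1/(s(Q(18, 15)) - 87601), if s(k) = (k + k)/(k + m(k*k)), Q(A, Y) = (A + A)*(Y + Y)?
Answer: -209952001/18391585335601 ≈ -1.1416e-5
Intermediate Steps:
Q(A, Y) = 4*A*Y (Q(A, Y) = (2*A)*(2*Y) = 4*A*Y)
m(R) = 6/R (m(R) = (18/R)/3 = 6/R)
s(k) = 2*k/(k + 6/k**2) (s(k) = (k + k)/(k + 6/((k*k))) = (2*k)/(k + 6/(k**2)) = (2*k)/(k + 6/k**2) = 2*k/(k + 6/k**2))
1/(s(Q(18, 15)) - 87601) = 1/(2*(4*18*15)**3/(6 + (4*18*15)**3) - 87601) = 1/(2*1080**3/(6 + 1080**3) - 87601) = 1/(2*1259712000/(6 + 1259712000) - 87601) = 1/(2*1259712000/1259712006 - 87601) = 1/(2*1259712000*(1/1259712006) - 87601) = 1/(419904000/209952001 - 87601) = 1/(-18391585335601/209952001) = -209952001/18391585335601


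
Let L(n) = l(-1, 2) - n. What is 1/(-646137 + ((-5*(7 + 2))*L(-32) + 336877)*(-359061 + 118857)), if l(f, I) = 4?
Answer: -1/80530718565 ≈ -1.2418e-11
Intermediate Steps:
L(n) = 4 - n
1/(-646137 + ((-5*(7 + 2))*L(-32) + 336877)*(-359061 + 118857)) = 1/(-646137 + ((-5*(7 + 2))*(4 - 1*(-32)) + 336877)*(-359061 + 118857)) = 1/(-646137 + ((-5*9)*(4 + 32) + 336877)*(-240204)) = 1/(-646137 + (-45*36 + 336877)*(-240204)) = 1/(-646137 + (-1620 + 336877)*(-240204)) = 1/(-646137 + 335257*(-240204)) = 1/(-646137 - 80530072428) = 1/(-80530718565) = -1/80530718565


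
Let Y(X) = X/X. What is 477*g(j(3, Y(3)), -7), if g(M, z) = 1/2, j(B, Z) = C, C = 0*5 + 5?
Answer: 477/2 ≈ 238.50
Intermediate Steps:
Y(X) = 1
C = 5 (C = 0 + 5 = 5)
j(B, Z) = 5
g(M, z) = 1/2
477*g(j(3, Y(3)), -7) = 477*(1/2) = 477/2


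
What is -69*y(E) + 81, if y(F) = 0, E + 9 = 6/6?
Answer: 81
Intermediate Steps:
E = -8 (E = -9 + 6/6 = -9 + 6*(⅙) = -9 + 1 = -8)
-69*y(E) + 81 = -69*0 + 81 = 0 + 81 = 81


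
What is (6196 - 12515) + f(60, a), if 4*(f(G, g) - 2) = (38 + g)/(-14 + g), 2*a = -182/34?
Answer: -14328157/2268 ≈ -6317.5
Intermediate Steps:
a = -91/34 (a = (-182/34)/2 = (-182*1/34)/2 = (½)*(-91/17) = -91/34 ≈ -2.6765)
f(G, g) = 2 + (38 + g)/(4*(-14 + g)) (f(G, g) = 2 + ((38 + g)/(-14 + g))/4 = 2 + (38 + g)/(4*(-14 + g)))
(6196 - 12515) + f(60, a) = (6196 - 12515) + (-74 + 9*(-91/34))/(4*(-14 - 91/34)) = -6319 + (-74 - 819/34)/(4*(-567/34)) = -6319 + (¼)*(-34/567)*(-3335/34) = -6319 + 3335/2268 = -14328157/2268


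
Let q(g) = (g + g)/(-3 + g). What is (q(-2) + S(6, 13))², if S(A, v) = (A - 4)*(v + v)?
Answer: 69696/25 ≈ 2787.8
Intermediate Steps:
S(A, v) = 2*v*(-4 + A) (S(A, v) = (-4 + A)*(2*v) = 2*v*(-4 + A))
q(g) = 2*g/(-3 + g) (q(g) = (2*g)/(-3 + g) = 2*g/(-3 + g))
(q(-2) + S(6, 13))² = (2*(-2)/(-3 - 2) + 2*13*(-4 + 6))² = (2*(-2)/(-5) + 2*13*2)² = (2*(-2)*(-⅕) + 52)² = (⅘ + 52)² = (264/5)² = 69696/25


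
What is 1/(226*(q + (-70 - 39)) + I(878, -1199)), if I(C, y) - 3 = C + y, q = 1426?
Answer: 1/297324 ≈ 3.3633e-6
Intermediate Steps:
I(C, y) = 3 + C + y (I(C, y) = 3 + (C + y) = 3 + C + y)
1/(226*(q + (-70 - 39)) + I(878, -1199)) = 1/(226*(1426 + (-70 - 39)) + (3 + 878 - 1199)) = 1/(226*(1426 - 109) - 318) = 1/(226*1317 - 318) = 1/(297642 - 318) = 1/297324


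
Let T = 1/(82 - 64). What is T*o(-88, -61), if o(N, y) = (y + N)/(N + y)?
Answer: 1/18 ≈ 0.055556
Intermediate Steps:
T = 1/18 ≈ 0.055556
o(N, y) = 1 (o(N, y) = (N + y)/(N + y) = 1)
T*o(-88, -61) = (1/18)*1 = 1/18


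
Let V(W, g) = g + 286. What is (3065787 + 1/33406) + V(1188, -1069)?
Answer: 102389523625/33406 ≈ 3.0650e+6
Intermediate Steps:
V(W, g) = 286 + g
(3065787 + 1/33406) + V(1188, -1069) = (3065787 + 1/33406) + (286 - 1069) = (3065787 + 1/33406) - 783 = 102415680523/33406 - 783 = 102389523625/33406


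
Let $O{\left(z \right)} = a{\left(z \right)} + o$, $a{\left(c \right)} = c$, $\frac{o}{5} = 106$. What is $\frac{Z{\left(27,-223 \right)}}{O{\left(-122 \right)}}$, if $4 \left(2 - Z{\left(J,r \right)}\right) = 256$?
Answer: $- \frac{31}{204} \approx -0.15196$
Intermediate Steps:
$o = 530$ ($o = 5 \cdot 106 = 530$)
$Z{\left(J,r \right)} = -62$ ($Z{\left(J,r \right)} = 2 - 64 = -62$)
$O{\left(z \right)} = 530 + z$ ($O{\left(z \right)} = z + 530 = 530 + z$)
$\frac{Z{\left(27,-223 \right)}}{O{\left(-122 \right)}} = - \frac{62}{530 - 122} = - \frac{62}{408} = \left(-62\right) \frac{1}{408} = - \frac{31}{204}$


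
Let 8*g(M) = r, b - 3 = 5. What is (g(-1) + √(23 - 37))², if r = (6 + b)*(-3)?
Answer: 217/16 - 21*I*√14/2 ≈ 13.563 - 39.287*I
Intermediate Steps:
b = 8 (b = 3 + 5 = 8)
r = -42 (r = (6 + 8)*(-3) = 14*(-3) = -42)
g(M) = -21/4 (g(M) = (⅛)*(-42) = -21/4)
(g(-1) + √(23 - 37))² = (-21/4 + √(23 - 37))² = (-21/4 + √(-14))² = (-21/4 + I*√14)²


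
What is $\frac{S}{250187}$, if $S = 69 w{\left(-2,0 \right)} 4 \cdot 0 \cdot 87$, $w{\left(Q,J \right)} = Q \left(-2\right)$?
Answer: $0$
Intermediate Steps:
$w{\left(Q,J \right)} = - 2 Q$
$S = 0$ ($S = 69 \left(-2\right) \left(-2\right) 4 \cdot 0 \cdot 87 = 69 \cdot 4 \cdot 4 \cdot 0 \cdot 87 = 69 \cdot 16 \cdot 0 \cdot 87 = 69 \cdot 0 \cdot 87 = 0 \cdot 87 = 0$)
$\frac{S}{250187} = \frac{0}{250187} = 0 \cdot \frac{1}{250187} = 0$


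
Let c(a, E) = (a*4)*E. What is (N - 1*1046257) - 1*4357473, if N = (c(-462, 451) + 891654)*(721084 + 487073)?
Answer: 70316582612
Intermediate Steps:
c(a, E) = 4*E*a (c(a, E) = (4*a)*E = 4*E*a)
N = 70321986342 (N = (4*451*(-462) + 891654)*(721084 + 487073) = (-833448 + 891654)*1208157 = 58206*1208157 = 70321986342)
(N - 1*1046257) - 1*4357473 = (70321986342 - 1*1046257) - 1*4357473 = (70321986342 - 1046257) - 4357473 = 70320940085 - 4357473 = 70316582612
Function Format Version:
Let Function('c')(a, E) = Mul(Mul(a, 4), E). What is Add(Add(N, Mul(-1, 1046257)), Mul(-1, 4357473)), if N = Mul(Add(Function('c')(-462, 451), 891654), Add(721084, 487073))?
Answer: 70316582612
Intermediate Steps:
Function('c')(a, E) = Mul(4, E, a) (Function('c')(a, E) = Mul(Mul(4, a), E) = Mul(4, E, a))
N = 70321986342 (N = Mul(Add(Mul(4, 451, -462), 891654), Add(721084, 487073)) = Mul(Add(-833448, 891654), 1208157) = Mul(58206, 1208157) = 70321986342)
Add(Add(N, Mul(-1, 1046257)), Mul(-1, 4357473)) = Add(Add(70321986342, Mul(-1, 1046257)), Mul(-1, 4357473)) = Add(Add(70321986342, -1046257), -4357473) = Add(70320940085, -4357473) = 70316582612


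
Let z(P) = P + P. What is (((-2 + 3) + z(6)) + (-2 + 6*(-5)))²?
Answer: 361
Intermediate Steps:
z(P) = 2*P
(((-2 + 3) + z(6)) + (-2 + 6*(-5)))² = (((-2 + 3) + 2*6) + (-2 + 6*(-5)))² = ((1 + 12) + (-2 - 30))² = (13 - 32)² = (-19)² = 361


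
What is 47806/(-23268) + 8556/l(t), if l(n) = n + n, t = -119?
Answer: -7516387/197778 ≈ -38.004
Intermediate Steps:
l(n) = 2*n
47806/(-23268) + 8556/l(t) = 47806/(-23268) + 8556/((2*(-119))) = 47806*(-1/23268) + 8556/(-238) = -23903/11634 + 8556*(-1/238) = -23903/11634 - 4278/119 = -7516387/197778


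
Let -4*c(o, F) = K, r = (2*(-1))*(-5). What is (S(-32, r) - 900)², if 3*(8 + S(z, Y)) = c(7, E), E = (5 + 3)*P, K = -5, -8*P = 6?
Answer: 118613881/144 ≈ 8.2371e+5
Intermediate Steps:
P = -¾ (P = -⅛*6 = -¾ ≈ -0.75000)
E = -6 (E = (5 + 3)*(-¾) = 8*(-¾) = -6)
r = 10 (r = -2*(-5) = 10)
c(o, F) = 5/4 (c(o, F) = -¼*(-5) = 5/4)
S(z, Y) = -91/12 (S(z, Y) = -8 + (⅓)*(5/4) = -8 + 5/12 = -91/12)
(S(-32, r) - 900)² = (-91/12 - 900)² = (-10891/12)² = 118613881/144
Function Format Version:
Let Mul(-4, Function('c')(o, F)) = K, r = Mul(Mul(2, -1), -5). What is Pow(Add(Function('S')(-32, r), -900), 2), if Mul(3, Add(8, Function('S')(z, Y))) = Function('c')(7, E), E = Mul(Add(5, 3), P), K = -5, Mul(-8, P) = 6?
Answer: Rational(118613881, 144) ≈ 8.2371e+5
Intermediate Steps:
P = Rational(-3, 4) (P = Mul(Rational(-1, 8), 6) = Rational(-3, 4) ≈ -0.75000)
E = -6 (E = Mul(Add(5, 3), Rational(-3, 4)) = Mul(8, Rational(-3, 4)) = -6)
r = 10 (r = Mul(-2, -5) = 10)
Function('c')(o, F) = Rational(5, 4) (Function('c')(o, F) = Mul(Rational(-1, 4), -5) = Rational(5, 4))
Function('S')(z, Y) = Rational(-91, 12) (Function('S')(z, Y) = Add(-8, Mul(Rational(1, 3), Rational(5, 4))) = Add(-8, Rational(5, 12)) = Rational(-91, 12))
Pow(Add(Function('S')(-32, r), -900), 2) = Pow(Add(Rational(-91, 12), -900), 2) = Pow(Rational(-10891, 12), 2) = Rational(118613881, 144)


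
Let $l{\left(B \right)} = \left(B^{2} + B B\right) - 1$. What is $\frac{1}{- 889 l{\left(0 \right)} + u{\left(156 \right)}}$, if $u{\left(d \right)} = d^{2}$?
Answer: $\frac{1}{25225} \approx 3.9643 \cdot 10^{-5}$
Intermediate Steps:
$l{\left(B \right)} = -1 + 2 B^{2}$ ($l{\left(B \right)} = \left(B^{2} + B^{2}\right) - 1 = 2 B^{2} - 1 = -1 + 2 B^{2}$)
$\frac{1}{- 889 l{\left(0 \right)} + u{\left(156 \right)}} = \frac{1}{- 889 \left(-1 + 2 \cdot 0^{2}\right) + 156^{2}} = \frac{1}{- 889 \left(-1 + 2 \cdot 0\right) + 24336} = \frac{1}{- 889 \left(-1 + 0\right) + 24336} = \frac{1}{\left(-889\right) \left(-1\right) + 24336} = \frac{1}{889 + 24336} = \frac{1}{25225}$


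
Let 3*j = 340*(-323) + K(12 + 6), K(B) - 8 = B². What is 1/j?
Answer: -1/36496 ≈ -2.7400e-5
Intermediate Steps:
K(B) = 8 + B²
j = -36496 (j = (340*(-323) + (8 + (12 + 6)²))/3 = (-109820 + (8 + 18²))/3 = (-109820 + (8 + 324))/3 = (-109820 + 332)/3 = (⅓)*(-109488) = -36496)
1/j = 1/(-36496) = -1/36496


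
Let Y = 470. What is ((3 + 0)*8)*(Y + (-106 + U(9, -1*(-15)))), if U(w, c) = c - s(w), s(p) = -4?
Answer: 9192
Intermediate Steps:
U(w, c) = 4 + c (U(w, c) = c - 1*(-4) = c + 4 = 4 + c)
((3 + 0)*8)*(Y + (-106 + U(9, -1*(-15)))) = ((3 + 0)*8)*(470 + (-106 + (4 - 1*(-15)))) = (3*8)*(470 + (-106 + (4 + 15))) = 24*(470 + (-106 + 19)) = 24*(470 - 87) = 24*383 = 9192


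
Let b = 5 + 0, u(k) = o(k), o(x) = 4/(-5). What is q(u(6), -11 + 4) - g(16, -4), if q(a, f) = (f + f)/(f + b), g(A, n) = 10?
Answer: -3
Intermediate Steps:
o(x) = -4/5 (o(x) = 4*(-1/5) = -4/5)
u(k) = -4/5
b = 5
q(a, f) = 2*f/(5 + f) (q(a, f) = (f + f)/(f + 5) = (2*f)/(5 + f) = 2*f/(5 + f))
q(u(6), -11 + 4) - g(16, -4) = 2*(-11 + 4)/(5 + (-11 + 4)) - 1*10 = 2*(-7)/(5 - 7) - 10 = 2*(-7)/(-2) - 10 = 2*(-7)*(-1/2) - 10 = 7 - 10 = -3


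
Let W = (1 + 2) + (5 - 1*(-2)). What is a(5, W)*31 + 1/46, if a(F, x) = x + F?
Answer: 21391/46 ≈ 465.02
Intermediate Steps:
W = 10 (W = 3 + (5 + 2) = 3 + 7 = 10)
a(F, x) = F + x
a(5, W)*31 + 1/46 = (5 + 10)*31 + 1/46 = 15*31 + 1/46 = 465 + 1/46 = 21391/46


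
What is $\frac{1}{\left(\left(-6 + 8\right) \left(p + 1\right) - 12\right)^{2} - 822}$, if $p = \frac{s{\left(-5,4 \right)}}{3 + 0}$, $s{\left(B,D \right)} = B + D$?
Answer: $- \frac{9}{6374} \approx -0.001412$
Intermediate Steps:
$p = - \frac{1}{3}$ ($p = \frac{-5 + 4}{3 + 0} = - \frac{1}{3} \approx -0.33333$)
$\frac{1}{\left(\left(-6 + 8\right) \left(p + 1\right) - 12\right)^{2} - 822} = \frac{1}{\left(\left(-6 + 8\right) \left(- \frac{1}{3} + 1\right) - 12\right)^{2} - 822} = \frac{1}{\left(2 \cdot \frac{2}{3} - 12\right)^{2} - 822} = \frac{1}{\left(\frac{4}{3} - 12\right)^{2} - 822} = \frac{1}{\left(- \frac{32}{3}\right)^{2} - 822} = \frac{1}{\frac{1024}{9} - 822} = \frac{1}{- \frac{6374}{9}} = - \frac{9}{6374}$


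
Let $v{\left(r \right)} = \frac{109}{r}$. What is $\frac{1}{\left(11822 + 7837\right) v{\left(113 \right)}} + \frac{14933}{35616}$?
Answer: $\frac{10667639977}{25439689632} \approx 0.41933$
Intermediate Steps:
$\frac{1}{\left(11822 + 7837\right) v{\left(113 \right)}} + \frac{14933}{35616} = \frac{1}{\left(11822 + 7837\right) \frac{109}{113}} + \frac{14933}{35616} = \frac{1}{19659 \cdot 109 \cdot \frac{1}{113}} + 14933 \cdot \frac{1}{35616} = \frac{1}{19659 \cdot \frac{109}{113}} + \frac{14933}{35616} = \frac{1}{19659} \cdot \frac{113}{109} + \frac{14933}{35616} = \frac{113}{2142831} + \frac{14933}{35616} = \frac{10667639977}{25439689632}$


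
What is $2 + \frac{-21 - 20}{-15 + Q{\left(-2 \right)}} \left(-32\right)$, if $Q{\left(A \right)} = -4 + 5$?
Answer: $- \frac{642}{7} \approx -91.714$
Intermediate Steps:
$Q{\left(A \right)} = 1$
$2 + \frac{-21 - 20}{-15 + Q{\left(-2 \right)}} \left(-32\right) = 2 + \frac{-21 - 20}{-15 + 1} \left(-32\right) = 2 + - \frac{41}{-14} \left(-32\right) = 2 + \left(-41\right) \left(- \frac{1}{14}\right) \left(-32\right) = 2 + \frac{41}{14} \left(-32\right) = 2 - \frac{656}{7} = - \frac{642}{7}$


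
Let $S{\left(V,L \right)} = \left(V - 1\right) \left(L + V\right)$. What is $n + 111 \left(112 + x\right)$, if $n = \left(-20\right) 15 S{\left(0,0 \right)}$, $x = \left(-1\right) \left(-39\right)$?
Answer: $16761$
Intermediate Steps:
$x = 39$
$S{\left(V,L \right)} = \left(-1 + V\right) \left(L + V\right)$
$n = 0$ ($n = \left(-20\right) 15 \left(0^{2} - 0 - 0 + 0 \cdot 0\right) = - 300 \left(0 + 0 + 0 + 0\right) = \left(-300\right) 0 = 0$)
$n + 111 \left(112 + x\right) = 0 + 111 \left(112 + 39\right) = 0 + 111 \cdot 151 = 0 + 16761 = 16761$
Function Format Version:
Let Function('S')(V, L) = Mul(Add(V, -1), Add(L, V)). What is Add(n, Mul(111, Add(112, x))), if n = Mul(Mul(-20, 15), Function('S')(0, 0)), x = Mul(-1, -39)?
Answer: 16761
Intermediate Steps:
x = 39
Function('S')(V, L) = Mul(Add(-1, V), Add(L, V))
n = 0 (n = Mul(Mul(-20, 15), Add(Pow(0, 2), Mul(-1, 0), Mul(-1, 0), Mul(0, 0))) = Mul(-300, Add(0, 0, 0, 0)) = Mul(-300, 0) = 0)
Add(n, Mul(111, Add(112, x))) = Add(0, Mul(111, Add(112, 39))) = Add(0, Mul(111, 151)) = Add(0, 16761) = 16761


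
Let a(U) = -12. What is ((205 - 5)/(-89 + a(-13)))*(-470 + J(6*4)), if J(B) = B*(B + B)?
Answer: -136400/101 ≈ -1350.5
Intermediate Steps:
J(B) = 2*B² (J(B) = B*(2*B) = 2*B²)
((205 - 5)/(-89 + a(-13)))*(-470 + J(6*4)) = ((205 - 5)/(-89 - 12))*(-470 + 2*(6*4)²) = (200/(-101))*(-470 + 2*24²) = (200*(-1/101))*(-470 + 2*576) = -200*(-470 + 1152)/101 = -200/101*682 = -136400/101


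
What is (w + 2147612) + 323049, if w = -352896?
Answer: 2117765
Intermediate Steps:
(w + 2147612) + 323049 = (-352896 + 2147612) + 323049 = 1794716 + 323049 = 2117765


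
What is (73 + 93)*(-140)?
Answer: -23240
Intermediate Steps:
(73 + 93)*(-140) = 166*(-140) = -23240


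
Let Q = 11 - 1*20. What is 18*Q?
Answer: -162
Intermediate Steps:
Q = -9 (Q = 11 - 20 = -9)
18*Q = 18*(-9) = -162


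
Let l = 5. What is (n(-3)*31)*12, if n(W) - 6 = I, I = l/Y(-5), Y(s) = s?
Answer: 1860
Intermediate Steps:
I = -1 (I = 5/(-5) = 5*(-⅕) = -1)
n(W) = 5 (n(W) = 6 - 1 = 5)
(n(-3)*31)*12 = (5*31)*12 = 155*12 = 1860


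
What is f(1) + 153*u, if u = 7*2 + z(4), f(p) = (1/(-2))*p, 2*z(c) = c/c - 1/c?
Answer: 17591/8 ≈ 2198.9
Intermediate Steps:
z(c) = ½ - 1/(2*c) (z(c) = (c/c - 1/c)/2 = (1 - 1/c)/2 = ½ - 1/(2*c))
f(p) = -p/2 (f(p) = (1*(-½))*p = -p/2)
u = 115/8 (u = 7*2 + (½)*(-1 + 4)/4 = 14 + (½)*(¼)*3 = 14 + 3/8 = 115/8 ≈ 14.375)
f(1) + 153*u = -½*1 + 153*(115/8) = -½ + 17595/8 = 17591/8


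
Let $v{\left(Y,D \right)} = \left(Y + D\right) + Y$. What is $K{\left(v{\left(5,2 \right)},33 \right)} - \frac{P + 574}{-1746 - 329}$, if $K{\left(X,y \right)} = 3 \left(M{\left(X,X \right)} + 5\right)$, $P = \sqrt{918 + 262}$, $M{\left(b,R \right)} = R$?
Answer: $\frac{106399}{2075} + \frac{2 \sqrt{295}}{2075} \approx 51.293$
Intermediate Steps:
$v{\left(Y,D \right)} = D + 2 Y$ ($v{\left(Y,D \right)} = \left(D + Y\right) + Y = D + 2 Y$)
$P = 2 \sqrt{295}$ ($P = \sqrt{1180} = 2 \sqrt{295} \approx 34.351$)
$K{\left(X,y \right)} = 15 + 3 X$ ($K{\left(X,y \right)} = 3 \left(X + 5\right) = 3 \left(5 + X\right) = 15 + 3 X$)
$K{\left(v{\left(5,2 \right)},33 \right)} - \frac{P + 574}{-1746 - 329} = \left(15 + 3 \left(2 + 2 \cdot 5\right)\right) - \frac{2 \sqrt{295} + 574}{-1746 - 329} = \left(15 + 3 \left(2 + 10\right)\right) - \frac{574 + 2 \sqrt{295}}{-2075} = \left(15 + 3 \cdot 12\right) - \left(574 + 2 \sqrt{295}\right) \left(- \frac{1}{2075}\right) = \left(15 + 36\right) - \left(- \frac{574}{2075} - \frac{2 \sqrt{295}}{2075}\right) = 51 + \left(\frac{574}{2075} + \frac{2 \sqrt{295}}{2075}\right) = \frac{106399}{2075} + \frac{2 \sqrt{295}}{2075}$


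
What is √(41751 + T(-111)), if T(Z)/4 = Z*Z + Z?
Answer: √90591 ≈ 300.98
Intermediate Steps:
T(Z) = 4*Z + 4*Z² (T(Z) = 4*(Z*Z + Z) = 4*(Z² + Z) = 4*(Z + Z²) = 4*Z + 4*Z²)
√(41751 + T(-111)) = √(41751 + 4*(-111)*(1 - 111)) = √(41751 + 4*(-111)*(-110)) = √(41751 + 48840) = √90591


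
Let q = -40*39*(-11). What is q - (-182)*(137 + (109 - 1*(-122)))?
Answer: 84136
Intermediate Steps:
q = 17160 (q = -1560*(-11) = 17160)
q - (-182)*(137 + (109 - 1*(-122))) = 17160 - (-182)*(137 + (109 - 1*(-122))) = 17160 - (-182)*(137 + (109 + 122)) = 17160 - (-182)*(137 + 231) = 17160 - (-182)*368 = 17160 - 1*(-66976) = 17160 + 66976 = 84136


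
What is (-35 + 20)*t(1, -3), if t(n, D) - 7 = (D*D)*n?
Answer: -240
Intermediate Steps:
t(n, D) = 7 + n*D**2 (t(n, D) = 7 + (D*D)*n = 7 + D**2*n = 7 + n*D**2)
(-35 + 20)*t(1, -3) = (-35 + 20)*(7 + 1*(-3)**2) = -15*(7 + 1*9) = -15*(7 + 9) = -15*16 = -240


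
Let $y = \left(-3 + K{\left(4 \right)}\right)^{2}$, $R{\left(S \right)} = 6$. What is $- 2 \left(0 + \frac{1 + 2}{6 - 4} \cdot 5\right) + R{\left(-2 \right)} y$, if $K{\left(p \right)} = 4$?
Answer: $-9$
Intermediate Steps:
$y = 1$ ($y = \left(-3 + 4\right)^{2} = 1^{2} = 1$)
$- 2 \left(0 + \frac{1 + 2}{6 - 4} \cdot 5\right) + R{\left(-2 \right)} y = - 2 \left(0 + \frac{1 + 2}{6 - 4} \cdot 5\right) + 6 \cdot 1 = - 2 \left(0 + \frac{3}{2} \cdot 5\right) + 6 = - 2 \left(0 + \frac{15}{2}\right) + 6 = \left(-2\right) \frac{15}{2} + 6 = -15 + 6 = -9$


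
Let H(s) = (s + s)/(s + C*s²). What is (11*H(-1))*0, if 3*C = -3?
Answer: 0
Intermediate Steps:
C = -1 (C = (⅓)*(-3) = -1)
H(s) = 2*s/(s - s²) (H(s) = (s + s)/(s - s²) = (2*s)/(s - s²) = 2*s/(s - s²))
(11*H(-1))*0 = (11*(-2/(-1 - 1)))*0 = (11*(-2/(-2)))*0 = (11*(-2*(-½)))*0 = (11*1)*0 = 11*0 = 0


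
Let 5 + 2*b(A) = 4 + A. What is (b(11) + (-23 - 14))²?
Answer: 1024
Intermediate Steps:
b(A) = -½ + A/2 (b(A) = -5/2 + (4 + A)/2 = -5/2 + (2 + A/2) = -½ + A/2)
(b(11) + (-23 - 14))² = ((-½ + (½)*11) + (-23 - 14))² = ((-½ + 11/2) - 37)² = (5 - 37)² = (-32)² = 1024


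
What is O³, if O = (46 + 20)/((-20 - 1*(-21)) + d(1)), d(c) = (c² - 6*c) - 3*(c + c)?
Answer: -35937/125 ≈ -287.50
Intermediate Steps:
d(c) = c² - 12*c (d(c) = (c² - 6*c) - 6*c = c² - 12*c)
O = -33/5 (O = (46 + 20)/((-20 - 1*(-21)) + 1*(-12 + 1)) = 66/((-20 + 21) + 1*(-11)) = 66/(1 - 11) = 66/(-10) = 66*(-⅒) = -33/5 ≈ -6.6000)
O³ = (-33/5)³ = -35937/125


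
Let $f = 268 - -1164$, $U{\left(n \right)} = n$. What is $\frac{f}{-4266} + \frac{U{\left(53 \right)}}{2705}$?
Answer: $- \frac{1823731}{5769765} \approx -0.31608$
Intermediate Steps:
$f = 1432$ ($f = 268 + 1164 = 1432$)
$\frac{f}{-4266} + \frac{U{\left(53 \right)}}{2705} = \frac{1432}{-4266} + \frac{53}{2705} = 1432 \left(- \frac{1}{4266}\right) + 53 \cdot \frac{1}{2705} = - \frac{716}{2133} + \frac{53}{2705} = - \frac{1823731}{5769765}$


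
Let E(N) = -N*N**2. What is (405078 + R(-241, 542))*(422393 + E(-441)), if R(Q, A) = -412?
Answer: 34877561206324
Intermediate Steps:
E(N) = -N**3
(405078 + R(-241, 542))*(422393 + E(-441)) = (405078 - 412)*(422393 - 1*(-441)**3) = 404666*(422393 - 1*(-85766121)) = 404666*(422393 + 85766121) = 404666*86188514 = 34877561206324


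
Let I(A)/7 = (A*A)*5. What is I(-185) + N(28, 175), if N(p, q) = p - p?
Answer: 1197875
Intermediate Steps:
N(p, q) = 0
I(A) = 35*A**2 (I(A) = 7*((A*A)*5) = 7*(A**2*5) = 7*(5*A**2) = 35*A**2)
I(-185) + N(28, 175) = 35*(-185)**2 + 0 = 35*34225 + 0 = 1197875 + 0 = 1197875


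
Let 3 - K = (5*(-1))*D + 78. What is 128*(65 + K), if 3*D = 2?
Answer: -2560/3 ≈ -853.33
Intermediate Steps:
D = ⅔ (D = (⅓)*2 = ⅔ ≈ 0.66667)
K = -215/3 (K = 3 - ((5*(-1))*(⅔) + 78) = 3 - (-5*⅔ + 78) = 3 - (-10/3 + 78) = 3 - 1*224/3 = 3 - 224/3 = -215/3 ≈ -71.667)
128*(65 + K) = 128*(65 - 215/3) = 128*(-20/3) = -2560/3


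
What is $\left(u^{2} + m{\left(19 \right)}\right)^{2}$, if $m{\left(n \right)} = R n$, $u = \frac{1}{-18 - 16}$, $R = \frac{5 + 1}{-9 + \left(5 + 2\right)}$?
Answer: $\frac{4341623881}{1336336} \approx 3248.9$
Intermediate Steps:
$R = -3$ ($R = \frac{6}{-9 + 7} = \frac{6}{-2} = 6 \left(- \frac{1}{2}\right) = -3$)
$u = - \frac{1}{34}$ ($u = \frac{1}{-34} = - \frac{1}{34} \approx -0.029412$)
$m{\left(n \right)} = - 3 n$
$\left(u^{2} + m{\left(19 \right)}\right)^{2} = \left(\left(- \frac{1}{34}\right)^{2} - 57\right)^{2} = \left(\frac{1}{1156} - 57\right)^{2} = \left(- \frac{65891}{1156}\right)^{2} = \frac{4341623881}{1336336}$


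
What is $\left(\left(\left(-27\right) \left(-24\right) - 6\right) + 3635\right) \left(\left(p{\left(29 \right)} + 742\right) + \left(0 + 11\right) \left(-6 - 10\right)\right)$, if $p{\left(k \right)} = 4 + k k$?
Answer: $6034847$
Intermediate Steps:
$p{\left(k \right)} = 4 + k^{2}$
$\left(\left(\left(-27\right) \left(-24\right) - 6\right) + 3635\right) \left(\left(p{\left(29 \right)} + 742\right) + \left(0 + 11\right) \left(-6 - 10\right)\right) = \left(\left(\left(-27\right) \left(-24\right) - 6\right) + 3635\right) \left(\left(\left(4 + 29^{2}\right) + 742\right) + \left(0 + 11\right) \left(-6 - 10\right)\right) = \left(\left(648 - 6\right) + 3635\right) \left(\left(\left(4 + 841\right) + 742\right) + 11 \left(-16\right)\right) = \left(642 + 3635\right) \left(\left(845 + 742\right) - 176\right) = 4277 \left(1587 - 176\right) = 4277 \cdot 1411 = 6034847$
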